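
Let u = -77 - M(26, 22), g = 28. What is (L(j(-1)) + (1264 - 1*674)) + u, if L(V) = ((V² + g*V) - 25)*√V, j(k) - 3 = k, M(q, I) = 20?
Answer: 493 + 35*√2 ≈ 542.50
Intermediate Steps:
j(k) = 3 + k
L(V) = √V*(-25 + V² + 28*V) (L(V) = ((V² + 28*V) - 25)*√V = (-25 + V² + 28*V)*√V = √V*(-25 + V² + 28*V))
u = -97 (u = -77 - 1*20 = -77 - 20 = -97)
(L(j(-1)) + (1264 - 1*674)) + u = (√(3 - 1)*(-25 + (3 - 1)² + 28*(3 - 1)) + (1264 - 1*674)) - 97 = (√2*(-25 + 2² + 28*2) + (1264 - 674)) - 97 = (√2*(-25 + 4 + 56) + 590) - 97 = (√2*35 + 590) - 97 = (35*√2 + 590) - 97 = (590 + 35*√2) - 97 = 493 + 35*√2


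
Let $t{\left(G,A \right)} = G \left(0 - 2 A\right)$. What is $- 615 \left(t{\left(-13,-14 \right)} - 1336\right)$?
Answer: $1045500$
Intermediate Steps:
$t{\left(G,A \right)} = - 2 A G$ ($t{\left(G,A \right)} = G \left(- 2 A\right) = - 2 A G$)
$- 615 \left(t{\left(-13,-14 \right)} - 1336\right) = - 615 \left(\left(-2\right) \left(-14\right) \left(-13\right) - 1336\right) = - 615 \left(-364 - 1336\right) = \left(-615\right) \left(-1700\right) = 1045500$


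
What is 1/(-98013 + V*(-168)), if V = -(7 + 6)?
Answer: -1/95829 ≈ -1.0435e-5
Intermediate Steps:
V = -13 (V = -1*13 = -13)
1/(-98013 + V*(-168)) = 1/(-98013 - 13*(-168)) = 1/(-98013 + 2184) = 1/(-95829) = -1/95829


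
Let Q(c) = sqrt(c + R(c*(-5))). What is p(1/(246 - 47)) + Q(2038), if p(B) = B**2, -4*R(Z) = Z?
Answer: 1/39601 + 3*sqrt(2038)/2 ≈ 67.716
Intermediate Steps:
R(Z) = -Z/4
Q(c) = 3*sqrt(c)/2 (Q(c) = sqrt(c - c*(-5)/4) = sqrt(c - (-5)*c/4) = sqrt(c + 5*c/4) = sqrt(9*c/4) = 3*sqrt(c)/2)
p(1/(246 - 47)) + Q(2038) = (1/(246 - 47))**2 + 3*sqrt(2038)/2 = (1/199)**2 + 3*sqrt(2038)/2 = 1/39601 + 3*sqrt(2038)/2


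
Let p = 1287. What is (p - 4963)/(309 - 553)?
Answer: 919/61 ≈ 15.066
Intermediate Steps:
(p - 4963)/(309 - 553) = (1287 - 4963)/(309 - 553) = -3676/(-244) = -3676*(-1/244) = 919/61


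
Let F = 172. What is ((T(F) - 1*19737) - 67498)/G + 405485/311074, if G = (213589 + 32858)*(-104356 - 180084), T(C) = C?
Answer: 4737379346667577/3634349331657720 ≈ 1.3035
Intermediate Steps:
G = -70099384680 (G = 246447*(-284440) = -70099384680)
((T(F) - 1*19737) - 67498)/G + 405485/311074 = ((172 - 1*19737) - 67498)/(-70099384680) + 405485/311074 = ((172 - 19737) - 67498)*(-1/70099384680) + 405485*(1/311074) = (-19565 - 67498)*(-1/70099384680) + 405485/311074 = -87063*(-1/70099384680) + 405485/311074 = 29021/23366461560 + 405485/311074 = 4737379346667577/3634349331657720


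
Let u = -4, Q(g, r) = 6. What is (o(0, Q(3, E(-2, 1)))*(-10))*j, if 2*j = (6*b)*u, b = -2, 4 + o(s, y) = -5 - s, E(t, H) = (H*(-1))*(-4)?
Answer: 2160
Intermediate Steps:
E(t, H) = 4*H (E(t, H) = -H*(-4) = 4*H)
o(s, y) = -9 - s (o(s, y) = -4 + (-5 - s) = -9 - s)
j = 24 (j = ((6*(-2))*(-4))/2 = (-12*(-4))/2 = (½)*48 = 24)
(o(0, Q(3, E(-2, 1)))*(-10))*j = ((-9 - 1*0)*(-10))*24 = ((-9 + 0)*(-10))*24 = -9*(-10)*24 = 90*24 = 2160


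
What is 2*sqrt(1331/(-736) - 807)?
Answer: I*sqrt(27383018)/92 ≈ 56.879*I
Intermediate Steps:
2*sqrt(1331/(-736) - 807) = 2*sqrt(1331*(-1/736) - 807) = 2*sqrt(-1331/736 - 807) = 2*sqrt(-595283/736) = 2*(I*sqrt(27383018)/184) = I*sqrt(27383018)/92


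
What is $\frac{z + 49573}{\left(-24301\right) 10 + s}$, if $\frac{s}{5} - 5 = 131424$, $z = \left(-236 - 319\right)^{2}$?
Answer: $\frac{357598}{414135} \approx 0.86348$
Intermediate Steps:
$z = 308025$ ($z = \left(-555\right)^{2} = 308025$)
$s = 657145$ ($s = 25 + 5 \cdot 131424 = 25 + 657120 = 657145$)
$\frac{z + 49573}{\left(-24301\right) 10 + s} = \frac{308025 + 49573}{\left(-24301\right) 10 + 657145} = \frac{357598}{-243010 + 657145} = \frac{357598}{414135}$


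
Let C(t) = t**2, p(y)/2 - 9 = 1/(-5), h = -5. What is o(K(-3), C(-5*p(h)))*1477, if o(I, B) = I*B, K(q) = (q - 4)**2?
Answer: 560456512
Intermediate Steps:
p(y) = 88/5 (p(y) = 18 + 2/(-5) = 18 + 2*(-1/5) = 18 - 2/5 = 88/5)
K(q) = (-4 + q)**2
o(I, B) = B*I
o(K(-3), C(-5*p(h)))*1477 = ((-5*88/5)**2*(-4 - 3)**2)*1477 = ((-88)**2*(-7)**2)*1477 = (7744*49)*1477 = 379456*1477 = 560456512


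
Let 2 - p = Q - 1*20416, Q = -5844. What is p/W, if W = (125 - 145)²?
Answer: 13131/200 ≈ 65.655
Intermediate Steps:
p = 26262 (p = 2 - (-5844 - 1*20416) = 2 - (-5844 - 20416) = 2 - 1*(-26260) = 2 + 26260 = 26262)
W = 400 (W = (-20)² = 400)
p/W = 26262/400 = 26262*(1/400) = 13131/200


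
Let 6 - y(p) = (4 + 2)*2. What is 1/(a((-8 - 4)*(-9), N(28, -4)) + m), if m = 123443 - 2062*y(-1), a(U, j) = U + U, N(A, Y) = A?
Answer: 1/136031 ≈ 7.3513e-6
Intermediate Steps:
y(p) = -6 (y(p) = 6 - (4 + 2)*2 = 6 - 6*2 = 6 - 1*12 = 6 - 12 = -6)
a(U, j) = 2*U
m = 135815 (m = 123443 - 2062*(-6) = 123443 + 12372 = 135815)
1/(a((-8 - 4)*(-9), N(28, -4)) + m) = 1/(2*((-8 - 4)*(-9)) + 135815) = 1/(2*(-12*(-9)) + 135815) = 1/(2*108 + 135815) = 1/(216 + 135815) = 1/136031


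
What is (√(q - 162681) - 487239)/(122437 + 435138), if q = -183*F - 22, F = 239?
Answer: -487239/557575 + 2*I*√51610/557575 ≈ -0.87385 + 0.00081488*I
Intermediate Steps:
q = -43759 (q = -183*239 - 22 = -43737 - 22 = -43759)
(√(q - 162681) - 487239)/(122437 + 435138) = (√(-43759 - 162681) - 487239)/(122437 + 435138) = (√(-206440) - 487239)/557575 = (2*I*√51610 - 487239)*(1/557575) = (-487239 + 2*I*√51610)*(1/557575) = -487239/557575 + 2*I*√51610/557575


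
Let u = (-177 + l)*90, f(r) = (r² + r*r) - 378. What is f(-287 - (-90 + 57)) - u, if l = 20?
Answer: 142784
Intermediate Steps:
f(r) = -378 + 2*r² (f(r) = (r² + r²) - 378 = 2*r² - 378 = -378 + 2*r²)
u = -14130 (u = (-177 + 20)*90 = -157*90 = -14130)
f(-287 - (-90 + 57)) - u = (-378 + 2*(-287 - (-90 + 57))²) - 1*(-14130) = (-378 + 2*(-287 - 1*(-33))²) + 14130 = (-378 + 2*(-287 + 33)²) + 14130 = (-378 + 2*(-254)²) + 14130 = (-378 + 2*64516) + 14130 = (-378 + 129032) + 14130 = 128654 + 14130 = 142784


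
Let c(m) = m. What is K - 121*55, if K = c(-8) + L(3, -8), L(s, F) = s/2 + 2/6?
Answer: -39967/6 ≈ -6661.2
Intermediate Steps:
L(s, F) = ⅓ + s/2 (L(s, F) = s*(½) + 2*(⅙) = s/2 + ⅓ = ⅓ + s/2)
K = -37/6 (K = -8 + (⅓ + (½)*3) = -8 + (⅓ + 3/2) = -8 + 11/6 = -37/6 ≈ -6.1667)
K - 121*55 = -37/6 - 121*55 = -37/6 - 6655 = -39967/6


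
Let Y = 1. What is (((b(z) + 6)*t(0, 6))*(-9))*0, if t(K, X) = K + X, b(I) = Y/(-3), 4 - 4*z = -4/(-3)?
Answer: 0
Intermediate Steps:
z = ⅔ (z = 1 - (-1)/(-3) = 1 - (-1)*(-1)/3 = 1 - ¼*4/3 = 1 - ⅓ = ⅔ ≈ 0.66667)
b(I) = -⅓ (b(I) = 1/(-3) = 1*(-⅓) = -⅓)
(((b(z) + 6)*t(0, 6))*(-9))*0 = (((-⅓ + 6)*(0 + 6))*(-9))*0 = (((17/3)*6)*(-9))*0 = (34*(-9))*0 = -306*0 = 0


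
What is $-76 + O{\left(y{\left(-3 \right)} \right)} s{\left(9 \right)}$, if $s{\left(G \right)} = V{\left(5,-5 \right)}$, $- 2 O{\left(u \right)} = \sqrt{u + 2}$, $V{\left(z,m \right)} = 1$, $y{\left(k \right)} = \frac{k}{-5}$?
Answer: $-76 - \frac{\sqrt{65}}{10} \approx -76.806$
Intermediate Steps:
$y{\left(k \right)} = - \frac{k}{5}$ ($y{\left(k \right)} = k \left(- \frac{1}{5}\right) = - \frac{k}{5}$)
$O{\left(u \right)} = - \frac{\sqrt{2 + u}}{2}$ ($O{\left(u \right)} = - \frac{\sqrt{u + 2}}{2} = - \frac{\sqrt{2 + u}}{2}$)
$s{\left(G \right)} = 1$
$-76 + O{\left(y{\left(-3 \right)} \right)} s{\left(9 \right)} = -76 + - \frac{\sqrt{2 - - \frac{3}{5}}}{2} \cdot 1 = -76 + - \frac{\sqrt{2 + \frac{3}{5}}}{2} \cdot 1 = -76 + - \frac{\sqrt{\frac{13}{5}}}{2} \cdot 1 = -76 + - \frac{\frac{1}{5} \sqrt{65}}{2} \cdot 1 = -76 + - \frac{\sqrt{65}}{10} \cdot 1 = -76 - \frac{\sqrt{65}}{10}$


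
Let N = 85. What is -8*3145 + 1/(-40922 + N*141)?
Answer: -728054921/28937 ≈ -25160.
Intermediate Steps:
-8*3145 + 1/(-40922 + N*141) = -8*3145 + 1/(-40922 + 85*141) = -25160 + 1/(-40922 + 11985) = -25160 + 1/(-28937) = -25160 - 1/28937 = -728054921/28937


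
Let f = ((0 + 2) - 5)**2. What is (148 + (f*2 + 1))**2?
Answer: 27889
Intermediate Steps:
f = 9 (f = (2 - 5)**2 = (-3)**2 = 9)
(148 + (f*2 + 1))**2 = (148 + (9*2 + 1))**2 = (148 + (18 + 1))**2 = (148 + 19)**2 = 167**2 = 27889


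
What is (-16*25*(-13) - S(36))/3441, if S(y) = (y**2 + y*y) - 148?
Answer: 2756/3441 ≈ 0.80093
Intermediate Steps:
S(y) = -148 + 2*y**2 (S(y) = (y**2 + y**2) - 148 = 2*y**2 - 148 = -148 + 2*y**2)
(-16*25*(-13) - S(36))/3441 = (-16*25*(-13) - (-148 + 2*36**2))/3441 = (-400*(-13) - (-148 + 2*1296))*(1/3441) = (5200 - (-148 + 2592))*(1/3441) = (5200 - 1*2444)*(1/3441) = (5200 - 2444)*(1/3441) = 2756*(1/3441) = 2756/3441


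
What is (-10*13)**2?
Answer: 16900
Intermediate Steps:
(-10*13)**2 = (-130)**2 = 16900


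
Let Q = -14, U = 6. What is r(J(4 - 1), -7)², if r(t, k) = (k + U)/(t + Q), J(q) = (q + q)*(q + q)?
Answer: 1/484 ≈ 0.0020661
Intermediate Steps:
J(q) = 4*q² (J(q) = (2*q)*(2*q) = 4*q²)
r(t, k) = (6 + k)/(-14 + t) (r(t, k) = (k + 6)/(t - 14) = (6 + k)/(-14 + t))
r(J(4 - 1), -7)² = ((6 - 7)/(-14 + 4*(4 - 1)²))² = (-1/(-14 + 4*3²))² = (-1/(-14 + 4*9))² = (-1/(-14 + 36))² = (-1/22)² = 1/484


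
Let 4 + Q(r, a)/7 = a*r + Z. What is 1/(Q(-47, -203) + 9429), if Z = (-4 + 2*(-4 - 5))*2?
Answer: 1/75880 ≈ 1.3179e-5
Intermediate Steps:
Z = -44 (Z = (-4 + 2*(-9))*2 = (-4 - 18)*2 = -22*2 = -44)
Q(r, a) = -336 + 7*a*r (Q(r, a) = -28 + 7*(a*r - 44) = -28 + 7*(-44 + a*r) = -28 + (-308 + 7*a*r) = -336 + 7*a*r)
1/(Q(-47, -203) + 9429) = 1/((-336 + 7*(-203)*(-47)) + 9429) = 1/((-336 + 66787) + 9429) = 1/(66451 + 9429) = 1/75880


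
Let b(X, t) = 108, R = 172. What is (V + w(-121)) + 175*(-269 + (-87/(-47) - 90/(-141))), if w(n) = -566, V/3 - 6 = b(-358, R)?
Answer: -2202578/47 ≈ -46863.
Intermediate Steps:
V = 342 (V = 18 + 3*108 = 18 + 324 = 342)
(V + w(-121)) + 175*(-269 + (-87/(-47) - 90/(-141))) = (342 - 566) + 175*(-269 + (-87/(-47) - 90/(-141))) = -224 + 175*(-269 + (-87*(-1/47) - 90*(-1/141))) = -224 + 175*(-269 + (87/47 + 30/47)) = -224 + 175*(-269 + 117/47) = -224 + 175*(-12526/47) = -224 - 2192050/47 = -2202578/47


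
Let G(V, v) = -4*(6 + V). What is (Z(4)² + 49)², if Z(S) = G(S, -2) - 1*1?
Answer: 2992900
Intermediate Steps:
G(V, v) = -24 - 4*V
Z(S) = -25 - 4*S (Z(S) = (-24 - 4*S) - 1*1 = (-24 - 4*S) - 1 = -25 - 4*S)
(Z(4)² + 49)² = ((-25 - 4*4)² + 49)² = ((-25 - 16)² + 49)² = ((-41)² + 49)² = (1681 + 49)² = 1730² = 2992900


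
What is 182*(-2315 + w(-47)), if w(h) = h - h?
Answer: -421330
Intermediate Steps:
w(h) = 0
182*(-2315 + w(-47)) = 182*(-2315 + 0) = 182*(-2315) = -421330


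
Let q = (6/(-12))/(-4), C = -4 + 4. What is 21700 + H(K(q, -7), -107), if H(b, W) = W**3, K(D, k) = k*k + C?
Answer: -1203343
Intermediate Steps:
C = 0
q = 1/8 (q = (6*(-1/12))*(-1/4) = -1/2*(-1/4) = 1/8 ≈ 0.12500)
K(D, k) = k**2 (K(D, k) = k*k + 0 = k**2 + 0 = k**2)
21700 + H(K(q, -7), -107) = 21700 + (-107)**3 = 21700 - 1225043 = -1203343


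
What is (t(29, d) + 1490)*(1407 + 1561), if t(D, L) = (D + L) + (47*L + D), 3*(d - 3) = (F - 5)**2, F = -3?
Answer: 8061088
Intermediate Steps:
d = 73/3 (d = 3 + (-3 - 5)**2/3 = 3 + (1/3)*(-8)**2 = 3 + (1/3)*64 = 3 + 64/3 = 73/3 ≈ 24.333)
t(D, L) = 2*D + 48*L (t(D, L) = (D + L) + (D + 47*L) = 2*D + 48*L)
(t(29, d) + 1490)*(1407 + 1561) = ((2*29 + 48*(73/3)) + 1490)*(1407 + 1561) = ((58 + 1168) + 1490)*2968 = (1226 + 1490)*2968 = 2716*2968 = 8061088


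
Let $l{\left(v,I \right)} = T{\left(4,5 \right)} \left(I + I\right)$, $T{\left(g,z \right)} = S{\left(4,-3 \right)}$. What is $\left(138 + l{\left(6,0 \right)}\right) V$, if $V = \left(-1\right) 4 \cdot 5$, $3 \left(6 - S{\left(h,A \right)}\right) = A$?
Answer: $-2760$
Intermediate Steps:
$S{\left(h,A \right)} = 6 - \frac{A}{3}$
$V = -20$ ($V = \left(-4\right) 5 = -20$)
$T{\left(g,z \right)} = 7$ ($T{\left(g,z \right)} = 6 - -1 = 6 + 1 = 7$)
$l{\left(v,I \right)} = 14 I$ ($l{\left(v,I \right)} = 7 \left(I + I\right) = 7 \cdot 2 I = 14 I$)
$\left(138 + l{\left(6,0 \right)}\right) V = \left(138 + 14 \cdot 0\right) \left(-20\right) = \left(138 + 0\right) \left(-20\right) = 138 \left(-20\right) = -2760$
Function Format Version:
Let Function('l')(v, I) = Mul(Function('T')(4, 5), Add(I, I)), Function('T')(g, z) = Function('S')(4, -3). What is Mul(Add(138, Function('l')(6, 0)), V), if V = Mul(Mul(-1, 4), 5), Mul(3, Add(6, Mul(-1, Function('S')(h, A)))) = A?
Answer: -2760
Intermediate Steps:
Function('S')(h, A) = Add(6, Mul(Rational(-1, 3), A))
V = -20 (V = Mul(-4, 5) = -20)
Function('T')(g, z) = 7 (Function('T')(g, z) = Add(6, Mul(Rational(-1, 3), -3)) = Add(6, 1) = 7)
Function('l')(v, I) = Mul(14, I) (Function('l')(v, I) = Mul(7, Add(I, I)) = Mul(7, Mul(2, I)) = Mul(14, I))
Mul(Add(138, Function('l')(6, 0)), V) = Mul(Add(138, Mul(14, 0)), -20) = Mul(Add(138, 0), -20) = Mul(138, -20) = -2760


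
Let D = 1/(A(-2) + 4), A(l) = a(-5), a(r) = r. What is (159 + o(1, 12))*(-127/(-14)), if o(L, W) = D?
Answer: 10033/7 ≈ 1433.3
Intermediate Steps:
A(l) = -5
D = -1 (D = 1/(-5 + 4) = 1/(-1) = -1)
o(L, W) = -1
(159 + o(1, 12))*(-127/(-14)) = (159 - 1)*(-127/(-14)) = 158*(-127*(-1/14)) = 158*(127/14) = 10033/7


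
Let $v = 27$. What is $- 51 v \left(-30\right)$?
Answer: $41310$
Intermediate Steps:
$- 51 v \left(-30\right) = - 51 \cdot 27 \left(-30\right) = \left(-51\right) \left(-810\right) = 41310$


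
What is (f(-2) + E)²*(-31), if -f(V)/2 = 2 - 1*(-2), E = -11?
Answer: -11191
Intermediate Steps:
f(V) = -8 (f(V) = -2*(2 - 1*(-2)) = -2*(2 + 2) = -2*4 = -8)
(f(-2) + E)²*(-31) = (-8 - 11)²*(-31) = (-19)²*(-31) = 361*(-31) = -11191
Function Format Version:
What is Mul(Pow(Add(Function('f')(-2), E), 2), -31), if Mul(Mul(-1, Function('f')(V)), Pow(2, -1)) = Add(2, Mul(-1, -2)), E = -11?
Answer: -11191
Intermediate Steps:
Function('f')(V) = -8 (Function('f')(V) = Mul(-2, Add(2, Mul(-1, -2))) = Mul(-2, Add(2, 2)) = Mul(-2, 4) = -8)
Mul(Pow(Add(Function('f')(-2), E), 2), -31) = Mul(Pow(Add(-8, -11), 2), -31) = Mul(Pow(-19, 2), -31) = Mul(361, -31) = -11191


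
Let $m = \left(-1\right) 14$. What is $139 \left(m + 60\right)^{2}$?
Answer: $294124$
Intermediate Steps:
$m = -14$
$139 \left(m + 60\right)^{2} = 139 \left(-14 + 60\right)^{2} = 139 \cdot 46^{2} = 139 \cdot 2116 = 294124$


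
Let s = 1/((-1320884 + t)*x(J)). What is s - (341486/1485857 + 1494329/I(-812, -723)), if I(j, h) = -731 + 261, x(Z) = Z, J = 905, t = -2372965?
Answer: 1484395257718867338019/466909365652956510 ≈ 3179.2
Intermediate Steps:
s = -1/3342933345 (s = 1/(-1320884 - 2372965*905) = (1/905)/(-3693849) = -1/3693849*1/905 = -1/3342933345 ≈ -2.9914e-10)
I(j, h) = -470
s - (341486/1485857 + 1494329/I(-812, -723)) = -1/3342933345 - (341486/1485857 + 1494329/(-470)) = -1/3342933345 - (341486*(1/1485857) + 1494329*(-1/470)) = -1/3342933345 - (341486/1485857 - 1494329/470) = -1/3342933345 - 1*(-2220198706533/698352790) = -1/3342933345 + 2220198706533/698352790 = 1484395257718867338019/466909365652956510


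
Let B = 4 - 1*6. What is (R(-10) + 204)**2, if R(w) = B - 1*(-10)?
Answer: 44944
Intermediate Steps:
B = -2 (B = 4 - 6 = -2)
R(w) = 8 (R(w) = -2 - 1*(-10) = -2 + 10 = 8)
(R(-10) + 204)**2 = (8 + 204)**2 = 212**2 = 44944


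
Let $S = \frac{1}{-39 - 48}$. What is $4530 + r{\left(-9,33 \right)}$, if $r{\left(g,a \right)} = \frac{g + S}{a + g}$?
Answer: $\frac{1182232}{261} \approx 4529.6$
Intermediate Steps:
$S = - \frac{1}{87}$ ($S = \frac{1}{-87} = - \frac{1}{87} \approx -0.011494$)
$r{\left(g,a \right)} = \frac{- \frac{1}{87} + g}{a + g}$ ($r{\left(g,a \right)} = \frac{g - \frac{1}{87}}{a + g} = \frac{- \frac{1}{87} + g}{a + g}$)
$4530 + r{\left(-9,33 \right)} = 4530 + \frac{- \frac{1}{87} - 9}{33 - 9} = 4530 + \frac{1}{24} \left(- \frac{784}{87}\right) = 4530 - \frac{98}{261} = \frac{1182232}{261}$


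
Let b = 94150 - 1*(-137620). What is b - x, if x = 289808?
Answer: -58038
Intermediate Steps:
b = 231770 (b = 94150 + 137620 = 231770)
b - x = 231770 - 1*289808 = 231770 - 289808 = -58038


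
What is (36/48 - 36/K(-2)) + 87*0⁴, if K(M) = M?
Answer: 75/4 ≈ 18.750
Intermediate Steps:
(36/48 - 36/K(-2)) + 87*0⁴ = (36/48 - 36/(-2)) + 87*0⁴ = (36*(1/48) - 36*(-½)) + 87*0 = (¾ + 18) + 0 = 75/4 + 0 = 75/4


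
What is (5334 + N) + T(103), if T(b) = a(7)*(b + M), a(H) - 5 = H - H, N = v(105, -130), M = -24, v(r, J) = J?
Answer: 5599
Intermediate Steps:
N = -130
a(H) = 5 (a(H) = 5 + (H - H) = 5 + 0 = 5)
T(b) = -120 + 5*b (T(b) = 5*(b - 24) = 5*(-24 + b) = -120 + 5*b)
(5334 + N) + T(103) = (5334 - 130) + (-120 + 5*103) = 5204 + (-120 + 515) = 5204 + 395 = 5599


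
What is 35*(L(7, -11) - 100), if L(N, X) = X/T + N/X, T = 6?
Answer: -236705/66 ≈ -3586.4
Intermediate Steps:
L(N, X) = X/6 + N/X
35*(L(7, -11) - 100) = 35*(((⅙)*(-11) + 7/(-11)) - 100) = 35*((-11/6 + 7*(-1/11)) - 100) = 35*((-11/6 - 7/11) - 100) = 35*(-163/66 - 100) = 35*(-6763/66) = -236705/66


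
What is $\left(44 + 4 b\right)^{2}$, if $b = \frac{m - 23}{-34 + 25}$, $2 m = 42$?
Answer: $\frac{163216}{81} \approx 2015.0$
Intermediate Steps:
$m = 21$ ($m = \frac{1}{2} \cdot 42 = 21$)
$b = \frac{2}{9}$ ($b = \frac{21 - 23}{-34 + 25} = - \frac{2}{-9} = \left(-2\right) \left(- \frac{1}{9}\right) = \frac{2}{9} \approx 0.22222$)
$\left(44 + 4 b\right)^{2} = \left(44 + 4 \cdot \frac{2}{9}\right)^{2} = \left(44 + \frac{8}{9}\right)^{2} = \left(\frac{404}{9}\right)^{2} = \frac{163216}{81}$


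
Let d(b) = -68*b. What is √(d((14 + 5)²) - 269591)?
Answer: I*√294139 ≈ 542.35*I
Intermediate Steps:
√(d((14 + 5)²) - 269591) = √(-68*(14 + 5)² - 269591) = √(-68*19² - 269591) = √(-68*361 - 269591) = √(-24548 - 269591) = √(-294139) = I*√294139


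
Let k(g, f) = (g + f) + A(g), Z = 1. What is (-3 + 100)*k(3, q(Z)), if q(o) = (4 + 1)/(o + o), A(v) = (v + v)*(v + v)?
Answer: 8051/2 ≈ 4025.5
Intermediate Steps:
A(v) = 4*v**2 (A(v) = (2*v)*(2*v) = 4*v**2)
q(o) = 5/(2*o) (q(o) = 5/((2*o)) = 5*(1/(2*o)) = 5/(2*o))
k(g, f) = f + g + 4*g**2 (k(g, f) = (g + f) + 4*g**2 = (f + g) + 4*g**2 = f + g + 4*g**2)
(-3 + 100)*k(3, q(Z)) = (-3 + 100)*((5/2)/1 + 3 + 4*3**2) = 97*((5/2)*1 + 3 + 4*9) = 97*(5/2 + 3 + 36) = 97*(83/2) = 8051/2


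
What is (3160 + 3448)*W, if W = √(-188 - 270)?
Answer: 6608*I*√458 ≈ 1.4142e+5*I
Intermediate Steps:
W = I*√458 (W = √(-458) = I*√458 ≈ 21.401*I)
(3160 + 3448)*W = (3160 + 3448)*(I*√458) = 6608*(I*√458) = 6608*I*√458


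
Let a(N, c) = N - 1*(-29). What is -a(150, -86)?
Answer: -179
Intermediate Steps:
a(N, c) = 29 + N (a(N, c) = N + 29 = 29 + N)
-a(150, -86) = -(29 + 150) = -1*179 = -179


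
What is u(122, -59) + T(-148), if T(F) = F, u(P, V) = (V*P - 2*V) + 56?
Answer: -7172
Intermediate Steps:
u(P, V) = 56 - 2*V + P*V (u(P, V) = (P*V - 2*V) + 56 = (-2*V + P*V) + 56 = 56 - 2*V + P*V)
u(122, -59) + T(-148) = (56 - 2*(-59) + 122*(-59)) - 148 = (56 + 118 - 7198) - 148 = -7024 - 148 = -7172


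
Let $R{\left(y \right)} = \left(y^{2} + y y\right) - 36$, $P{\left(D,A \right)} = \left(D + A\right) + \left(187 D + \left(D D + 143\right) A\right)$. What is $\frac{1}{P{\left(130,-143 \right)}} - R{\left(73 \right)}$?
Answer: $- \frac{25629313945}{2412852} \approx -10622.0$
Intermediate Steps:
$P{\left(D,A \right)} = A + 188 D + A \left(143 + D^{2}\right)$ ($P{\left(D,A \right)} = \left(A + D\right) + \left(187 D + \left(D^{2} + 143\right) A\right) = \left(A + D\right) + \left(187 D + \left(143 + D^{2}\right) A\right) = \left(A + D\right) + \left(187 D + A \left(143 + D^{2}\right)\right) = A + 188 D + A \left(143 + D^{2}\right)$)
$R{\left(y \right)} = -36 + 2 y^{2}$ ($R{\left(y \right)} = \left(y^{2} + y^{2}\right) - 36 = 2 y^{2} - 36 = -36 + 2 y^{2}$)
$\frac{1}{P{\left(130,-143 \right)}} - R{\left(73 \right)} = \frac{1}{144 \left(-143\right) + 188 \cdot 130 - 143 \cdot 130^{2}} - \left(-36 + 2 \cdot 73^{2}\right) = \frac{1}{-20592 + 24440 - 2416700} - \left(-36 + 2 \cdot 5329\right) = \frac{1}{-20592 + 24440 - 2416700} - \left(-36 + 10658\right) = \frac{1}{-2412852} - 10622 = - \frac{1}{2412852} - 10622 = - \frac{25629313945}{2412852}$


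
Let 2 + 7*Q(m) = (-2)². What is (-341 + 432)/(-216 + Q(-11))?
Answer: -637/1510 ≈ -0.42185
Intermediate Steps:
Q(m) = 2/7 (Q(m) = -2/7 + (⅐)*(-2)² = -2/7 + (⅐)*4 = -2/7 + 4/7 = 2/7)
(-341 + 432)/(-216 + Q(-11)) = (-341 + 432)/(-216 + 2/7) = 91/(-1510/7) = 91*(-7/1510) = -637/1510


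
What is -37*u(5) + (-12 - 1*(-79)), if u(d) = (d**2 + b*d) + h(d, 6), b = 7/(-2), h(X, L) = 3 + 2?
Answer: -791/2 ≈ -395.50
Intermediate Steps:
h(X, L) = 5
b = -7/2 (b = 7*(-1/2) = -7/2 ≈ -3.5000)
u(d) = 5 + d**2 - 7*d/2 (u(d) = (d**2 - 7*d/2) + 5 = 5 + d**2 - 7*d/2)
-37*u(5) + (-12 - 1*(-79)) = -37*(5 + 5**2 - 7/2*5) + (-12 - 1*(-79)) = -37*(5 + 25 - 35/2) + (-12 + 79) = -37*25/2 + 67 = -925/2 + 67 = -791/2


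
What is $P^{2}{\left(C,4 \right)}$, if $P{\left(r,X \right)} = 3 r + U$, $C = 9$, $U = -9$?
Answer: $324$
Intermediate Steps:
$P{\left(r,X \right)} = -9 + 3 r$ ($P{\left(r,X \right)} = 3 r - 9 = -9 + 3 r$)
$P^{2}{\left(C,4 \right)} = \left(-9 + 3 \cdot 9\right)^{2} = \left(-9 + 27\right)^{2} = 18^{2} = 324$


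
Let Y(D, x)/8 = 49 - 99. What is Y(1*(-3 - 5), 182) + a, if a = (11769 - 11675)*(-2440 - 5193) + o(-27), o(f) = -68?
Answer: -717970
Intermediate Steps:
Y(D, x) = -400 (Y(D, x) = 8*(49 - 99) = 8*(-50) = -400)
a = -717570 (a = (11769 - 11675)*(-2440 - 5193) - 68 = 94*(-7633) - 68 = -717502 - 68 = -717570)
Y(1*(-3 - 5), 182) + a = -400 - 717570 = -717970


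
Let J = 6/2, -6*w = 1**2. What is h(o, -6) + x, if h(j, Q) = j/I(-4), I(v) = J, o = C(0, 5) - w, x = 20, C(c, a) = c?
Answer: 361/18 ≈ 20.056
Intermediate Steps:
w = -1/6 (w = -1/6*1**2 = -1/6*1 = -1/6 ≈ -0.16667)
J = 3 (J = 6*(1/2) = 3)
o = 1/6 (o = 0 - 1*(-1/6) = 0 + 1/6 = 1/6 ≈ 0.16667)
I(v) = 3
h(j, Q) = j/3
h(o, -6) + x = (1/3)*(1/6) + 20 = 1/18 + 20 = 361/18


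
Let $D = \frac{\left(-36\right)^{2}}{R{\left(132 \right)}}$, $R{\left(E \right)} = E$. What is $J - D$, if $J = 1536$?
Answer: $\frac{16788}{11} \approx 1526.2$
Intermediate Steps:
$D = \frac{108}{11}$ ($D = \frac{\left(-36\right)^{2}}{132} = 1296 \cdot \frac{1}{132} = \frac{108}{11} \approx 9.8182$)
$J - D = 1536 - \frac{108}{11} = \frac{16788}{11}$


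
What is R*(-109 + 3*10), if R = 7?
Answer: -553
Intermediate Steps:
R*(-109 + 3*10) = 7*(-109 + 3*10) = 7*(-109 + 30) = 7*(-79) = -553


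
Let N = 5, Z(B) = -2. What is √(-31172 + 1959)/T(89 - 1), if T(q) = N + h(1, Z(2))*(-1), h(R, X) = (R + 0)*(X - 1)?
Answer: I*√29213/8 ≈ 21.365*I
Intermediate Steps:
h(R, X) = R*(-1 + X)
T(q) = 8 (T(q) = 5 + (1*(-1 - 2))*(-1) = 5 + (1*(-3))*(-1) = 5 - 3*(-1) = 5 + 3 = 8)
√(-31172 + 1959)/T(89 - 1) = √(-31172 + 1959)/8 = √(-29213)*(⅛) = (I*√29213)*(⅛) = I*√29213/8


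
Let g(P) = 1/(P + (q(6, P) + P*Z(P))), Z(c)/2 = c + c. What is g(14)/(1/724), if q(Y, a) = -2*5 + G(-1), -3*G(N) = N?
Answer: 2172/2365 ≈ 0.91839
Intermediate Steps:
G(N) = -N/3
q(Y, a) = -29/3 (q(Y, a) = -2*5 - 1/3*(-1) = -10 + 1/3 = -29/3)
Z(c) = 4*c (Z(c) = 2*(c + c) = 2*(2*c) = 4*c)
g(P) = 1/(-29/3 + P + 4*P**2) (g(P) = 1/(P + (-29/3 + P*(4*P))) = 1/(P + (-29/3 + 4*P**2)) = 1/(-29/3 + P + 4*P**2))
g(14)/(1/724) = (3/(-29 + 3*14 + 12*14**2))/(1/724) = (3/(-29 + 42 + 12*196))/(1/724) = (3/(-29 + 42 + 2352))*724 = (3/2365)*724 = 2172/2365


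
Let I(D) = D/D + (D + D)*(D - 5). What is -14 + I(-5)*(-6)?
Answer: -620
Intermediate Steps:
I(D) = 1 + 2*D*(-5 + D) (I(D) = 1 + (2*D)*(-5 + D) = 1 + 2*D*(-5 + D))
-14 + I(-5)*(-6) = -14 + (1 - 10*(-5) + 2*(-5)**2)*(-6) = -14 + (1 + 50 + 2*25)*(-6) = -14 + (1 + 50 + 50)*(-6) = -14 + 101*(-6) = -14 - 606 = -620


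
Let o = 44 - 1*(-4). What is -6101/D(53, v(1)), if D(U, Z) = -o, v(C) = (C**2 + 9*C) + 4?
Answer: 6101/48 ≈ 127.10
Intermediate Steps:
o = 48 (o = 44 + 4 = 48)
v(C) = 4 + C**2 + 9*C
D(U, Z) = -48 (D(U, Z) = -1*48 = -48)
-6101/D(53, v(1)) = -6101/(-48) = -6101*(-1/48) = 6101/48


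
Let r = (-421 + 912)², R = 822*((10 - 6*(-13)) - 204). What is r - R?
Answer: 336433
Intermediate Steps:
R = -95352 (R = 822*((10 + 78) - 204) = 822*(88 - 204) = 822*(-116) = -95352)
r = 241081 (r = 491² = 241081)
r - R = 241081 - 1*(-95352) = 241081 + 95352 = 336433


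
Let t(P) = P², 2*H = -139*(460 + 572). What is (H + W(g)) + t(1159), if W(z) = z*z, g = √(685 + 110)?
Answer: 1272352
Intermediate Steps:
H = -71724 (H = (-139*(460 + 572))/2 = (-139*1032)/2 = (½)*(-143448) = -71724)
g = √795 ≈ 28.196
W(z) = z²
(H + W(g)) + t(1159) = (-71724 + (√795)²) + 1159² = (-71724 + 795) + 1343281 = -70929 + 1343281 = 1272352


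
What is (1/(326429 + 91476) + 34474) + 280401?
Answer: 131587836876/417905 ≈ 3.1488e+5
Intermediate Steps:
(1/(326429 + 91476) + 34474) + 280401 = (1/417905 + 34474) + 280401 = 14406856971/417905 + 280401 = 131587836876/417905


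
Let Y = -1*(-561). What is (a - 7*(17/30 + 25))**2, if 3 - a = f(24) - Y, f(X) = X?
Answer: 117310561/900 ≈ 1.3035e+5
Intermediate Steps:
Y = 561
a = 540 (a = 3 - (24 - 1*561) = 3 - (24 - 561) = 3 - 1*(-537) = 3 + 537 = 540)
(a - 7*(17/30 + 25))**2 = (540 - 7*(17/30 + 25))**2 = (540 - 7*767/30)**2 = (540 - 5369/30)**2 = (10831/30)**2 = 117310561/900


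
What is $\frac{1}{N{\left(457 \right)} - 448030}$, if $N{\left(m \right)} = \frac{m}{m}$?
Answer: $- \frac{1}{448029} \approx -2.232 \cdot 10^{-6}$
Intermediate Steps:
$N{\left(m \right)} = 1$
$\frac{1}{N{\left(457 \right)} - 448030} = \frac{1}{1 - 448030} = \frac{1}{-448029} = - \frac{1}{448029}$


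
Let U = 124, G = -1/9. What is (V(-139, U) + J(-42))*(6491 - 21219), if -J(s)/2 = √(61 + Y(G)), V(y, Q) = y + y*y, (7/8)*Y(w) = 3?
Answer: -282512496 + 4208*√3157 ≈ -2.8228e+8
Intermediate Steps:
G = -⅑ (G = -1*⅑ = -⅑ ≈ -0.11111)
Y(w) = 24/7 (Y(w) = (8/7)*3 = 24/7)
V(y, Q) = y + y²
J(s) = -2*√3157/7 (J(s) = -2*√(61 + 24/7) = -2*√3157/7)
(V(-139, U) + J(-42))*(6491 - 21219) = (-139*(1 - 139) - 2*√3157/7)*(6491 - 21219) = (-139*(-138) - 2*√3157/7)*(-14728) = (19182 - 2*√3157/7)*(-14728) = -282512496 + 4208*√3157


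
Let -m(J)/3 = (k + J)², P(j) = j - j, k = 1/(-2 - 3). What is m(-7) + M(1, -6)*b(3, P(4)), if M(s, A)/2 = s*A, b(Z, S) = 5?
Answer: -5388/25 ≈ -215.52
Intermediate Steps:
k = -⅕ (k = 1/(-5) = -⅕ ≈ -0.20000)
P(j) = 0
m(J) = -3*(-⅕ + J)²
M(s, A) = 2*A*s (M(s, A) = 2*(s*A) = 2*(A*s) = 2*A*s)
m(-7) + M(1, -6)*b(3, P(4)) = -3*(-1 + 5*(-7))²/25 + (2*(-6)*1)*5 = -3*(-1 - 35)²/25 - 12*5 = -3/25*(-36)² - 60 = -3/25*1296 - 60 = -3888/25 - 60 = -5388/25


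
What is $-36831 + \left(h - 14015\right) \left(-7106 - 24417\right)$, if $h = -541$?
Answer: $458811957$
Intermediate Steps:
$-36831 + \left(h - 14015\right) \left(-7106 - 24417\right) = -36831 + \left(-541 - 14015\right) \left(-7106 - 24417\right) = -36831 - -458848788 = -36831 + 458848788 = 458811957$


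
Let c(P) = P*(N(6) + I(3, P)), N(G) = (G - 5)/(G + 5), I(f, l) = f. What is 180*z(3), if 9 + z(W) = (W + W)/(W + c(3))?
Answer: -1532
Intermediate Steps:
N(G) = (-5 + G)/(5 + G)
c(P) = 34*P/11 (c(P) = P*((-5 + 6)/(5 + 6) + 3) = P*(1/11 + 3) = P*(34/11) = 34*P/11)
z(W) = -9 + 2*W/(102/11 + W) (z(W) = -9 + (W + W)/(W + (34/11)*3) = -9 + (2*W)/(W + 102/11) = -9 + (2*W)/(102/11 + W) = -9 + 2*W/(102/11 + W))
180*z(3) = 180*((-918 - 77*3)/(102 + 11*3)) = 180*((-918 - 231)/(102 + 33)) = 180*(-1149/135) = 180*((1/135)*(-1149)) = 180*(-383/45) = -1532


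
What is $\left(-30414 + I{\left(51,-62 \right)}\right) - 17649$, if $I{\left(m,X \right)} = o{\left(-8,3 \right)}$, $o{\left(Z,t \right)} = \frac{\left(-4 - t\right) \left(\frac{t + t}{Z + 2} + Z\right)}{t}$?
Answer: $-48042$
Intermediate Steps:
$o{\left(Z,t \right)} = \frac{\left(-4 - t\right) \left(Z + \frac{2 t}{2 + Z}\right)}{t}$ ($o{\left(Z,t \right)} = \frac{\left(-4 - t\right) \left(\frac{2 t}{2 + Z} + Z\right)}{t} = \frac{\left(-4 - t\right) \left(Z + \frac{2 t}{2 + Z}\right)}{t}$)
$I{\left(m,X \right)} = 21$ ($I{\left(m,X \right)} = \frac{\left(-8\right) \left(-8\right) - 24 - 4 \left(-8\right)^{2} - 2 \cdot 3^{2} - 3 \left(-8\right)^{2} - \left(-16\right) 3}{3 \left(2 - 8\right)} = \frac{64 - 24 - 256 - 18 - 3 \cdot 64 + 48}{3 \left(-6\right)} = \frac{1}{3} \left(- \frac{1}{6}\right) \left(64 - 24 - 256 - 18 - 192 + 48\right) = \frac{1}{3} \left(- \frac{1}{6}\right) \left(-378\right) = 21$)
$\left(-30414 + I{\left(51,-62 \right)}\right) - 17649 = \left(-30414 + 21\right) - 17649 = -30393 - 17649 = -48042$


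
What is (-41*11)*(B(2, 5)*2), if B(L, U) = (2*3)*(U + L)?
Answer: -37884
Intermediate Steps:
B(L, U) = 6*L + 6*U (B(L, U) = 6*(L + U) = 6*L + 6*U)
(-41*11)*(B(2, 5)*2) = (-41*11)*((6*2 + 6*5)*2) = -451*(12 + 30)*2 = -18942*2 = -451*84 = -37884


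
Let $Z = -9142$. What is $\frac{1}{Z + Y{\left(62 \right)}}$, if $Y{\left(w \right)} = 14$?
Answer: $- \frac{1}{9128} \approx -0.00010955$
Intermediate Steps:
$\frac{1}{Z + Y{\left(62 \right)}} = \frac{1}{-9142 + 14} = \frac{1}{-9128} = - \frac{1}{9128}$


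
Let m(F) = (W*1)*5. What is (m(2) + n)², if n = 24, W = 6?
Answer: 2916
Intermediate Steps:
m(F) = 30 (m(F) = (6*1)*5 = 6*5 = 30)
(m(2) + n)² = (30 + 24)² = 54² = 2916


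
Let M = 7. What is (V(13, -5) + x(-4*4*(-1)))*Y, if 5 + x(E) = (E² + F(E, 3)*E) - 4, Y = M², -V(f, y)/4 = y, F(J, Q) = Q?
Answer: 15435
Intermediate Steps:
V(f, y) = -4*y
Y = 49 (Y = 7² = 49)
x(E) = -9 + E² + 3*E (x(E) = -5 + ((E² + 3*E) - 4) = -5 + (-4 + E² + 3*E) = -9 + E² + 3*E)
(V(13, -5) + x(-4*4*(-1)))*Y = (-4*(-5) + (-9 + (-4*4*(-1))² + 3*(-4*4*(-1))))*49 = (20 + (-9 + (-16*(-1))² + 3*(-16*(-1))))*49 = (20 + (-9 + 16² + 3*16))*49 = (20 + (-9 + 256 + 48))*49 = (20 + 295)*49 = 315*49 = 15435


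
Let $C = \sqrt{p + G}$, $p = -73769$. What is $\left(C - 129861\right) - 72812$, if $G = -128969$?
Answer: $-202673 + i \sqrt{202738} \approx -2.0267 \cdot 10^{5} + 450.26 i$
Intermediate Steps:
$C = i \sqrt{202738}$ ($C = \sqrt{-73769 - 128969} = \sqrt{-202738} = i \sqrt{202738} \approx 450.26 i$)
$\left(C - 129861\right) - 72812 = \left(i \sqrt{202738} - 129861\right) - 72812 = \left(-129861 + i \sqrt{202738}\right) - 72812 = -202673 + i \sqrt{202738}$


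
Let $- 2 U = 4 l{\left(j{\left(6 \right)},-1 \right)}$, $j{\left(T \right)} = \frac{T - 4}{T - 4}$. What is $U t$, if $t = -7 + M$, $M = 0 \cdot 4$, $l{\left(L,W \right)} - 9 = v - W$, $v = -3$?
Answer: $98$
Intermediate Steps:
$j{\left(T \right)} = 1$ ($j{\left(T \right)} = \frac{-4 + T}{-4 + T} = 1$)
$l{\left(L,W \right)} = 6 - W$ ($l{\left(L,W \right)} = 9 - \left(3 + W\right) = 6 - W$)
$M = 0$
$U = -14$ ($U = - \frac{4 \left(6 - -1\right)}{2} = - \frac{4 \left(6 + 1\right)}{2} = - \frac{4 \cdot 7}{2} = \left(- \frac{1}{2}\right) 28 = -14$)
$t = -7$ ($t = -7 + 0 = -7$)
$U t = \left(-14\right) \left(-7\right) = 98$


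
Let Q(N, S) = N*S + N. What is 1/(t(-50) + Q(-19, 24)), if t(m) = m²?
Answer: 1/2025 ≈ 0.00049383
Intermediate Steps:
Q(N, S) = N + N*S
1/(t(-50) + Q(-19, 24)) = 1/((-50)² - 19*(1 + 24)) = 1/(2500 - 19*25) = 1/(2500 - 475) = 1/2025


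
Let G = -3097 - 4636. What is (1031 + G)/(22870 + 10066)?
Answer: -3351/16468 ≈ -0.20349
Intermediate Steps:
G = -7733
(1031 + G)/(22870 + 10066) = (1031 - 7733)/(22870 + 10066) = -6702/32936 = -6702*1/32936 = -3351/16468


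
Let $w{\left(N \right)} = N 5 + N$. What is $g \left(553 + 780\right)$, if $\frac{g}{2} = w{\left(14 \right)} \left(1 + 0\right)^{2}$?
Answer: $223944$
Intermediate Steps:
$w{\left(N \right)} = 6 N$ ($w{\left(N \right)} = 5 N + N = 6 N$)
$g = 168$ ($g = 2 \cdot 6 \cdot 14 \left(1 + 0\right)^{2} = 2 \cdot 84 \cdot 1^{2} = 2 \cdot 84 \cdot 1 = 2 \cdot 84 = 168$)
$g \left(553 + 780\right) = 168 \left(553 + 780\right) = 168 \cdot 1333 = 223944$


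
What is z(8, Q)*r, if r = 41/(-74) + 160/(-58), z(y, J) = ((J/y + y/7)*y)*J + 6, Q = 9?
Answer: -8424165/15022 ≈ -560.79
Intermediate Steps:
z(y, J) = 6 + J*y*(y/7 + J/y) (z(y, J) = ((J/y + y*(⅐))*y)*J + 6 = ((J/y + y/7)*y)*J + 6 = ((y/7 + J/y)*y)*J + 6 = (y*(y/7 + J/y))*J + 6 = J*y*(y/7 + J/y) + 6 = 6 + J*y*(y/7 + J/y))
r = -7109/2146 (r = 41*(-1/74) + 160*(-1/58) = -41/74 - 80/29 = -7109/2146 ≈ -3.3127)
z(8, Q)*r = (6 + 9² + (⅐)*9*8²)*(-7109/2146) = (6 + 81 + (⅐)*9*64)*(-7109/2146) = (6 + 81 + 576/7)*(-7109/2146) = (1185/7)*(-7109/2146) = -8424165/15022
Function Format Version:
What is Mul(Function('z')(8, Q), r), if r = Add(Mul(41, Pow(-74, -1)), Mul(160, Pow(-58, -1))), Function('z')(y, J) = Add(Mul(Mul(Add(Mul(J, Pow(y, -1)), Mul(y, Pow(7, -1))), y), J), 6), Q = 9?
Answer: Rational(-8424165, 15022) ≈ -560.79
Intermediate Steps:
Function('z')(y, J) = Add(6, Mul(J, y, Add(Mul(Rational(1, 7), y), Mul(J, Pow(y, -1))))) (Function('z')(y, J) = Add(Mul(Mul(Add(Mul(J, Pow(y, -1)), Mul(y, Rational(1, 7))), y), J), 6) = Add(Mul(Mul(Add(Mul(J, Pow(y, -1)), Mul(Rational(1, 7), y)), y), J), 6) = Add(Mul(Mul(Add(Mul(Rational(1, 7), y), Mul(J, Pow(y, -1))), y), J), 6) = Add(Mul(Mul(y, Add(Mul(Rational(1, 7), y), Mul(J, Pow(y, -1)))), J), 6) = Add(Mul(J, y, Add(Mul(Rational(1, 7), y), Mul(J, Pow(y, -1)))), 6) = Add(6, Mul(J, y, Add(Mul(Rational(1, 7), y), Mul(J, Pow(y, -1))))))
r = Rational(-7109, 2146) (r = Add(Mul(41, Rational(-1, 74)), Mul(160, Rational(-1, 58))) = Add(Rational(-41, 74), Rational(-80, 29)) = Rational(-7109, 2146) ≈ -3.3127)
Mul(Function('z')(8, Q), r) = Mul(Add(6, Pow(9, 2), Mul(Rational(1, 7), 9, Pow(8, 2))), Rational(-7109, 2146)) = Mul(Add(6, 81, Mul(Rational(1, 7), 9, 64)), Rational(-7109, 2146)) = Mul(Add(6, 81, Rational(576, 7)), Rational(-7109, 2146)) = Mul(Rational(1185, 7), Rational(-7109, 2146)) = Rational(-8424165, 15022)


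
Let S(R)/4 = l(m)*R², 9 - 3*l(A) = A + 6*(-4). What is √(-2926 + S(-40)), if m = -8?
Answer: √760866/3 ≈ 290.76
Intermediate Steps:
l(A) = 11 - A/3 (l(A) = 3 - (A + 6*(-4))/3 = 3 - (A - 24)/3 = 3 - (-24 + A)/3 = 3 + (8 - A/3) = 11 - A/3)
S(R) = 164*R²/3 (S(R) = 4*((11 - ⅓*(-8))*R²) = 4*((11 + 8/3)*R²) = 4*(41*R²/3) = 164*R²/3)
√(-2926 + S(-40)) = √(-2926 + (164/3)*(-40)²) = √(-2926 + (164/3)*1600) = √(-2926 + 262400/3) = √(253622/3) = √760866/3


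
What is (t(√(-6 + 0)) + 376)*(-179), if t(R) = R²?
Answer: -66230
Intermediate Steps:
(t(√(-6 + 0)) + 376)*(-179) = ((√(-6 + 0))² + 376)*(-179) = ((√(-6))² + 376)*(-179) = ((I*√6)² + 376)*(-179) = (-6 + 376)*(-179) = 370*(-179) = -66230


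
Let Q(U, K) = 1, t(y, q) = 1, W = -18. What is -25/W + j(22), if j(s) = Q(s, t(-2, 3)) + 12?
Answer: 259/18 ≈ 14.389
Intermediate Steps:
j(s) = 13 (j(s) = 1 + 12 = 13)
-25/W + j(22) = -25/(-18) + 13 = -25*(-1/18) + 13 = 25/18 + 13 = 259/18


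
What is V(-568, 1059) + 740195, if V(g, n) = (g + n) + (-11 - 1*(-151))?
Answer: 740826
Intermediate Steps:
V(g, n) = 140 + g + n (V(g, n) = (g + n) + (-11 + 151) = (g + n) + 140 = 140 + g + n)
V(-568, 1059) + 740195 = (140 - 568 + 1059) + 740195 = 631 + 740195 = 740826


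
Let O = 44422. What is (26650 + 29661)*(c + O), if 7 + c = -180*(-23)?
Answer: 2734180605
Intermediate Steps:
c = 4133 (c = -7 - 180*(-23) = -7 + 4140 = 4133)
(26650 + 29661)*(c + O) = (26650 + 29661)*(4133 + 44422) = 56311*48555 = 2734180605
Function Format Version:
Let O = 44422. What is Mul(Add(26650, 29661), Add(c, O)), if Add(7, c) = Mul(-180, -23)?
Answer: 2734180605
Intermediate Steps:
c = 4133 (c = Add(-7, Mul(-180, -23)) = Add(-7, 4140) = 4133)
Mul(Add(26650, 29661), Add(c, O)) = Mul(Add(26650, 29661), Add(4133, 44422)) = Mul(56311, 48555) = 2734180605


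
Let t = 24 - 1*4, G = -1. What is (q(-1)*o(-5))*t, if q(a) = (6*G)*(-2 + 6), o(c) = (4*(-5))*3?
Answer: 28800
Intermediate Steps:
t = 20 (t = 24 - 4 = 20)
o(c) = -60 (o(c) = -20*3 = -60)
q(a) = -24 (q(a) = (6*(-1))*(-2 + 6) = -6*4 = -24)
(q(-1)*o(-5))*t = -24*(-60)*20 = 1440*20 = 28800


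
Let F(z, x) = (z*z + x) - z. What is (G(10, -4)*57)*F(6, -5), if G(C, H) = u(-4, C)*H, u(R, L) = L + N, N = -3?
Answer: -39900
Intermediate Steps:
u(R, L) = -3 + L (u(R, L) = L - 3 = -3 + L)
G(C, H) = H*(-3 + C) (G(C, H) = (-3 + C)*H = H*(-3 + C))
F(z, x) = x + z² - z (F(z, x) = (z² + x) - z = (x + z²) - z = x + z² - z)
(G(10, -4)*57)*F(6, -5) = (-4*(-3 + 10)*57)*(-5 + 6² - 1*6) = (-4*7*57)*(-5 + 36 - 6) = -28*57*25 = -1596*25 = -39900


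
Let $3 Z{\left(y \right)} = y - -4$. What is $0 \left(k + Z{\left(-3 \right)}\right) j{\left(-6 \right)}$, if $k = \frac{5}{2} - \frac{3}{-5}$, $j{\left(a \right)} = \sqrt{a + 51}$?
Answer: $0$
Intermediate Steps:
$Z{\left(y \right)} = \frac{4}{3} + \frac{y}{3}$ ($Z{\left(y \right)} = \frac{y - -4}{3} = \frac{y + 4}{3} = \frac{4 + y}{3} = \frac{4}{3} + \frac{y}{3}$)
$j{\left(a \right)} = \sqrt{51 + a}$
$k = \frac{31}{10}$ ($k = 5 \cdot \frac{1}{2} - - \frac{3}{5} = \frac{5}{2} + \frac{3}{5} = \frac{31}{10} \approx 3.1$)
$0 \left(k + Z{\left(-3 \right)}\right) j{\left(-6 \right)} = 0 \left(\frac{31}{10} + \left(\frac{4}{3} + \frac{1}{3} \left(-3\right)\right)\right) \sqrt{51 - 6} = 0 \left(\frac{31}{10} + \left(\frac{4}{3} - 1\right)\right) \sqrt{45} = 0 \left(\frac{31}{10} + \frac{1}{3}\right) 3 \sqrt{5} = 0 \cdot \frac{103}{30} \cdot 3 \sqrt{5} = 0 \cdot 3 \sqrt{5} = 0$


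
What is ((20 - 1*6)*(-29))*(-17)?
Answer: 6902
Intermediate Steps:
((20 - 1*6)*(-29))*(-17) = ((20 - 6)*(-29))*(-17) = (14*(-29))*(-17) = -406*(-17) = 6902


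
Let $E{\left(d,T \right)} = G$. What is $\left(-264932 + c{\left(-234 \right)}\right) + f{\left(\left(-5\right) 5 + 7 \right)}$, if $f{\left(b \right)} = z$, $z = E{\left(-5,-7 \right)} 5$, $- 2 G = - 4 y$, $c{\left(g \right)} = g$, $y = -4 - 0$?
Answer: $-265206$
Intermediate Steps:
$y = -4$ ($y = -4 + 0 = -4$)
$G = -8$ ($G = - \frac{\left(-4\right) \left(-4\right)}{2} = \left(- \frac{1}{2}\right) 16 = -8$)
$E{\left(d,T \right)} = -8$
$z = -40$ ($z = \left(-8\right) 5 = -40$)
$f{\left(b \right)} = -40$
$\left(-264932 + c{\left(-234 \right)}\right) + f{\left(\left(-5\right) 5 + 7 \right)} = \left(-264932 - 234\right) - 40 = -265166 - 40 = -265206$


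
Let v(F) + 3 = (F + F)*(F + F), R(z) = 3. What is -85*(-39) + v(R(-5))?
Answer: 3348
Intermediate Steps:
v(F) = -3 + 4*F**2 (v(F) = -3 + (F + F)*(F + F) = -3 + (2*F)*(2*F) = -3 + 4*F**2)
-85*(-39) + v(R(-5)) = -85*(-39) + (-3 + 4*3**2) = 3315 + (-3 + 4*9) = 3315 + (-3 + 36) = 3315 + 33 = 3348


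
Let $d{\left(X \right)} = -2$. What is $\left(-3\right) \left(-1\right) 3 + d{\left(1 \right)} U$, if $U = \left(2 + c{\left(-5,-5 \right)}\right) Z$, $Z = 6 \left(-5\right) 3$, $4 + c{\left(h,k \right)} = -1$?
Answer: $-531$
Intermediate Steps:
$c{\left(h,k \right)} = -5$ ($c{\left(h,k \right)} = -4 - 1 = -5$)
$Z = -90$ ($Z = \left(-30\right) 3 = -90$)
$U = 270$ ($U = \left(2 - 5\right) \left(-90\right) = \left(-3\right) \left(-90\right) = 270$)
$\left(-3\right) \left(-1\right) 3 + d{\left(1 \right)} U = \left(-3\right) \left(-1\right) 3 - 540 = 3 \cdot 3 - 540 = 9 - 540 = -531$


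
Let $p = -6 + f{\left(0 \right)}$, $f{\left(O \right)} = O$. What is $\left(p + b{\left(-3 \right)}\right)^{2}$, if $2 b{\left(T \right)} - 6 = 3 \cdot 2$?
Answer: $0$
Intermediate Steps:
$p = -6$ ($p = -6 + 0 = -6$)
$b{\left(T \right)} = 6$ ($b{\left(T \right)} = 3 + \frac{3 \cdot 2}{2} = 3 + \frac{1}{2} \cdot 6 = 3 + 3 = 6$)
$\left(p + b{\left(-3 \right)}\right)^{2} = \left(-6 + 6\right)^{2} = 0^{2} = 0$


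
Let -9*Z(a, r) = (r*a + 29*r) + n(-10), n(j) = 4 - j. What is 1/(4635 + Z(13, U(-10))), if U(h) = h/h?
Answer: 9/41659 ≈ 0.00021604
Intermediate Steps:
U(h) = 1
Z(a, r) = -14/9 - 29*r/9 - a*r/9 (Z(a, r) = -((r*a + 29*r) + (4 - 1*(-10)))/9 = -((a*r + 29*r) + (4 + 10))/9 = -((29*r + a*r) + 14)/9 = -(14 + 29*r + a*r)/9 = -14/9 - 29*r/9 - a*r/9)
1/(4635 + Z(13, U(-10))) = 1/(4635 + (-14/9 - 29/9*1 - ⅑*13*1)) = 1/(4635 + (-14/9 - 29/9 - 13/9)) = 1/(4635 - 56/9) = 1/(41659/9) = 9/41659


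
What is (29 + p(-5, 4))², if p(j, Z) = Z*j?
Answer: 81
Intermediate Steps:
(29 + p(-5, 4))² = (29 + 4*(-5))² = (29 - 20)² = 9² = 81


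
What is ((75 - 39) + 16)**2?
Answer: 2704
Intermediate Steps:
((75 - 39) + 16)**2 = (36 + 16)**2 = 52**2 = 2704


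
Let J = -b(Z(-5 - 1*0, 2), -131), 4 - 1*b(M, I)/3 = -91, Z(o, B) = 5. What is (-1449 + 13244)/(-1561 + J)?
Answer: -11795/1846 ≈ -6.3895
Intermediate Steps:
b(M, I) = 285 (b(M, I) = 12 - 3*(-91) = 12 + 273 = 285)
J = -285 (J = -1*285 = -285)
(-1449 + 13244)/(-1561 + J) = (-1449 + 13244)/(-1561 - 285) = 11795/(-1846) = 11795*(-1/1846) = -11795/1846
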